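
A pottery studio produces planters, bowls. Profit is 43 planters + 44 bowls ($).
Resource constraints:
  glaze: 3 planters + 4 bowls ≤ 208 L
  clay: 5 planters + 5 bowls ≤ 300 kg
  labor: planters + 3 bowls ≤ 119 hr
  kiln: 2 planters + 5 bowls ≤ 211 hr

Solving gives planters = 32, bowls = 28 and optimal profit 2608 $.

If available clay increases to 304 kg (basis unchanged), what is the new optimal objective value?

Binding: glaze and clay. Non-binding: labor (3 unused), kiln (7 unused).
Since labor, kiln are not tight, their duals are 0.
From A_Bᵀ y = c: 3·y_glaze + 5·y_clay = 43; 4·y_glaze + 5·y_clay = 44.
→ y_glaze = 1 and y_clay = 8.
Δz = y_clay·Δb = 8 × (4) = 32, so new z* = 2608 + 32 = 2640.

2640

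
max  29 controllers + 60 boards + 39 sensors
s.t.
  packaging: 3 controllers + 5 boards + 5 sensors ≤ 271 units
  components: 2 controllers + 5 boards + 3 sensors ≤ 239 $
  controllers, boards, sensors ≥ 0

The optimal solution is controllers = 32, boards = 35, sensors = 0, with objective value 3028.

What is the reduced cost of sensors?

Check each constraint at x*: packaging 271/271 (tight); components 239/239 (tight).
The binding rows give the dual system: 3·y_packaging + 2·y_components = 29 and 5·y_packaging + 5·y_components = 60.
Solving: y_packaging = 5, y_components = 7.
Reduced cost of sensors: c₃ − yᵀa₃ = 39 − (5·5 + 7·3) = 39 − 46 = -7.

-7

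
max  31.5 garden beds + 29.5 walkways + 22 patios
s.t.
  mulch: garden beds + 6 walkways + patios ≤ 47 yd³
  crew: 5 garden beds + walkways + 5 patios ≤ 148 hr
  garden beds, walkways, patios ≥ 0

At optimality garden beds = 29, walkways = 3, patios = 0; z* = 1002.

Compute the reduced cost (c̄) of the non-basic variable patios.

Check each constraint at x*: mulch 47/47 (tight); crew 148/148 (tight).
The binding rows give the dual system: 1·y_mulch + 5·y_crew = 31.5 and 6·y_mulch + 1·y_crew = 29.5.
This yields shadow prices y_mulch = 4, y_crew = 5.5.
Reduced cost of patios: c₃ − yᵀa₃ = 22 − (4·1 + 5.5·5) = 22 − 31.5 = -9.5.

-9.5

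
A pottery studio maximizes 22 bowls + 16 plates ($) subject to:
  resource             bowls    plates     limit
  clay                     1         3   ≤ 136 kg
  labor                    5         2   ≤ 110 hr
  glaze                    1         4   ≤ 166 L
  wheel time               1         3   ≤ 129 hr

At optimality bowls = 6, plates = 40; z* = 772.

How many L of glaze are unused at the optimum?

glaze used = 1·6 + 4·40 = 166; slack = 166 − 166 = 0.

0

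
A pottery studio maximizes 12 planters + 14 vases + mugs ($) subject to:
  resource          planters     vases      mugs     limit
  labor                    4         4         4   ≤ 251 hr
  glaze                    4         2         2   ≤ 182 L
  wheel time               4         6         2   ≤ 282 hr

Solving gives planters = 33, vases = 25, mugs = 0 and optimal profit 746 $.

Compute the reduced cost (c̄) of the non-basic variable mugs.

Check each constraint at x*: labor 232/251 (slack 19); glaze 182/182 (tight); wheel time 282/282 (tight).
Slack constraints have shadow price 0 (complementary slackness).
Dual feasibility on the basic columns requires 4·y_glaze + 4·y_wheel time = 12, 2·y_glaze + 6·y_wheel time = 14.
This yields shadow prices y_glaze = 1, y_wheel time = 2.
Reduced cost of mugs: c₃ − yᵀa₃ = 1 − (1·2 + 2·2) = 1 − 6 = -5.

-5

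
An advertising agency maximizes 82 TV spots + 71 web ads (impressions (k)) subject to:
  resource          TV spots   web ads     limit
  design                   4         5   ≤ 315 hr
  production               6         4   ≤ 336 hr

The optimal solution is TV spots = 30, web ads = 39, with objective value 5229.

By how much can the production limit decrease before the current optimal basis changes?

84

Binding constraints: design, production. The basis is B = [[4,5],[6,4]] with det -14.
Per unit decrease in production, x* moves by d = (-0.3571, 0.2857).
The basis stays optimal until TV spots reaches 0; allowable decrease = 84 hr.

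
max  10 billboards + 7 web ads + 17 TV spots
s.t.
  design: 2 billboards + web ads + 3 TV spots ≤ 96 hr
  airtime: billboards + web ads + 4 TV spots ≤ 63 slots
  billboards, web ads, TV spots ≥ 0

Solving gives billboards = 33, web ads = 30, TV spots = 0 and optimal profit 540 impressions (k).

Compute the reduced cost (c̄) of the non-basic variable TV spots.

-8

Both design and airtime are binding at x*.
The binding rows give the dual system: 2·y_design + 1·y_airtime = 10 and 1·y_design + 1·y_airtime = 7.
Solving: y_design = 3, y_airtime = 4.
Reduced cost of TV spots: c₃ − yᵀa₃ = 17 − (3·3 + 4·4) = 17 − 25 = -8.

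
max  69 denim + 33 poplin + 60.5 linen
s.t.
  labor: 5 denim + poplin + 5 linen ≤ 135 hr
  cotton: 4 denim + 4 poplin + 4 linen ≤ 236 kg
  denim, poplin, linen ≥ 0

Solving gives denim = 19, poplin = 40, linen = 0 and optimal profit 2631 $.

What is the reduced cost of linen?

-8.5

At the optimum: labor uses 135 of 135 (binding); cotton uses 236 of 236 (binding).
From A_Bᵀ y = c: 5·y_labor + 4·y_cotton = 69; 1·y_labor + 4·y_cotton = 33.
This yields shadow prices y_labor = 9, y_cotton = 6.
Reduced cost of linen: c₃ − yᵀa₃ = 60.5 − (9·5 + 6·4) = 60.5 − 69 = -8.5.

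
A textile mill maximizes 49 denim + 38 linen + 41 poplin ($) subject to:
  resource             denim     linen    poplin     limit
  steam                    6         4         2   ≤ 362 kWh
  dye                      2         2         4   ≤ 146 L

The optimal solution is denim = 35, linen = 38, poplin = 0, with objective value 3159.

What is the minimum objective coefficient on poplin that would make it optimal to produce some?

43

Check each constraint at x*: steam 362/362 (tight); dye 146/146 (tight).
Dual feasibility on the basic columns requires 6·y_steam + 2·y_dye = 49, 4·y_steam + 2·y_dye = 38.
This yields shadow prices y_steam = 5.5, y_dye = 8.
poplin enters the basis when its profit ≥ yᵀa₃ = 5.5·2 + 8·4 = 43.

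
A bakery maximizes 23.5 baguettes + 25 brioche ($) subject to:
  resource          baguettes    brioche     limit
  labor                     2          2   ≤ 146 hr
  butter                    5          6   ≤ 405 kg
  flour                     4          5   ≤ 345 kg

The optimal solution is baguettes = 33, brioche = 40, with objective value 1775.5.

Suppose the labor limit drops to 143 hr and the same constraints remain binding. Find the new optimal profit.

Binding: labor and butter. Non-binding: flour (13 unused).
By complementary slackness, y = 0 for the non-binding constraint.
The binding rows give the dual system: 2·y_labor + 5·y_butter = 23.5 and 2·y_labor + 6·y_butter = 25.
→ y_labor = 8 and y_butter = 1.5.
Δz = y_labor·Δb = 8 × (-3) = -24, so new z* = 1775.5 − 24 = 1751.5.

1751.5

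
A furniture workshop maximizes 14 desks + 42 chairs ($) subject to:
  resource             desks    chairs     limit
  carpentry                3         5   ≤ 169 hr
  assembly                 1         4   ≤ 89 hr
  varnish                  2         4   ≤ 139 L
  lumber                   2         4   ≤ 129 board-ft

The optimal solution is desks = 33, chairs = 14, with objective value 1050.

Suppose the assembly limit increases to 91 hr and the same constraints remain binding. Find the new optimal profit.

1066

Check each constraint at x*: carpentry 169/169 (tight); assembly 89/89 (tight); varnish 122/139 (slack 17); lumber 122/129 (slack 7).
By complementary slackness, y = 0 for the non-binding constraints.
The binding rows give the dual system: 3·y_carpentry + 1·y_assembly = 14 and 5·y_carpentry + 4·y_assembly = 42.
→ y_carpentry = 2 and y_assembly = 8.
Δz = y_assembly·Δb = 8 × (2) = 16, so new z* = 1050 + 16 = 1066.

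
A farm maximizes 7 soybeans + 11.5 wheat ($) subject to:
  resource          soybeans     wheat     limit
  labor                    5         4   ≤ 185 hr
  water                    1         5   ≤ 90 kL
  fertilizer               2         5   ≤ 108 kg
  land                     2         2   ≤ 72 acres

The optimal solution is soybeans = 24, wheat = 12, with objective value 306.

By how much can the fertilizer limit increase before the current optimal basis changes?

4.5

Binding constraints: fertilizer, land. The basis is B = [[2,5],[2,2]] with det -6.
Per unit increase in fertilizer, x* moves by d = (-0.3333, 0.3333).
The basis stays optimal until water becomes binding; allowable increase = 4.5 kg.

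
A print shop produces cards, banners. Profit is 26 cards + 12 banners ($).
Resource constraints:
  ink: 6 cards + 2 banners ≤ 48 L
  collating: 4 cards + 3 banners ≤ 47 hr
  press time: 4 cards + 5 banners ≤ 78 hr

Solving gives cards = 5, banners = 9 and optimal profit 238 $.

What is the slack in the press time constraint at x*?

13

press time used = 4·5 + 5·9 = 65; slack = 78 − 65 = 13.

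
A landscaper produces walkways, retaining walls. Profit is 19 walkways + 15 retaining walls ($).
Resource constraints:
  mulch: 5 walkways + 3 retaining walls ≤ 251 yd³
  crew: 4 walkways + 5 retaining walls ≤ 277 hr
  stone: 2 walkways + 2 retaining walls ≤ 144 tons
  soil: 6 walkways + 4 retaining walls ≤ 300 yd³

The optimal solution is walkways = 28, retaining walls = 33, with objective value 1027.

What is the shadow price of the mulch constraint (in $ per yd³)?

0

At the optimum: mulch uses 239 of 251 (slack = 12); crew uses 277 of 277 (binding); stone uses 122 of 144 (slack = 22); soil uses 300 of 300 (binding).
Since mulch, stone are not tight, their duals are 0.
From A_Bᵀ y = c: 4·y_crew + 6·y_soil = 19; 5·y_crew + 4·y_soil = 15.
Solving: y_crew = 1, y_soil = 2.5.
Shadow price of mulch = 0.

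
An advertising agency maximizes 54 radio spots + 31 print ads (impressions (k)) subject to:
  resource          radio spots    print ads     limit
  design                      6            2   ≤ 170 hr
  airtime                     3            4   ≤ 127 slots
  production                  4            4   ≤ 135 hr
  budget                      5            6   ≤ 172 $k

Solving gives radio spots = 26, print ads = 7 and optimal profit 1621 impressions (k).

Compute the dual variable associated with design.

6.5

Check each constraint at x*: design 170/170 (tight); airtime 106/127 (slack 21); production 132/135 (slack 3); budget 172/172 (tight).
Slack constraints have shadow price 0 (complementary slackness).
The binding rows give the dual system: 6·y_design + 5·y_budget = 54 and 2·y_design + 6·y_budget = 31.
This yields shadow prices y_design = 6.5, y_budget = 3.
Shadow price of design = 6.5.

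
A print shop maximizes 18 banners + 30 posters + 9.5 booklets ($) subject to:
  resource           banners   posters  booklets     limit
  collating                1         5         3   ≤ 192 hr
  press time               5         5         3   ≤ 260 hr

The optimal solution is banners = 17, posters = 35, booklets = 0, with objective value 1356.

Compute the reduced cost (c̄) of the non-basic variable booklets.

At the optimum: collating uses 192 of 192 (binding); press time uses 260 of 260 (binding).
The binding rows give the dual system: 1·y_collating + 5·y_press time = 18 and 5·y_collating + 5·y_press time = 30.
This yields shadow prices y_collating = 3, y_press time = 3.
Reduced cost of booklets: c₃ − yᵀa₃ = 9.5 − (3·3 + 3·3) = 9.5 − 18 = -8.5.

-8.5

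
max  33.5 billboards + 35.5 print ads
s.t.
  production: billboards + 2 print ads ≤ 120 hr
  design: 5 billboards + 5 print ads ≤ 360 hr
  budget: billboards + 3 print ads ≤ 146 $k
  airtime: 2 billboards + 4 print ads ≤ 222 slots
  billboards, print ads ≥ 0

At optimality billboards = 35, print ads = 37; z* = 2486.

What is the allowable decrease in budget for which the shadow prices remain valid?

Binding constraints: design, budget. The basis is B = [[5,5],[1,3]] with det 10.
Per unit decrease in budget, x* moves by d = (0.5, -0.5).
The basis stays optimal until print ads reaches 0; allowable decrease = 74 $k.

74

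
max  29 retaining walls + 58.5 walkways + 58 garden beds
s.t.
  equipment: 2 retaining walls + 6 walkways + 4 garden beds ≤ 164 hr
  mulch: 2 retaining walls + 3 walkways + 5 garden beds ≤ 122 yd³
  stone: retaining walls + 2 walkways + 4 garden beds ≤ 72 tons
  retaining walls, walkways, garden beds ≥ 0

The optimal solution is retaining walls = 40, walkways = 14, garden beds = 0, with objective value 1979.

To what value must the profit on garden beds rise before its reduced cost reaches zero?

67.5

Binding: equipment and mulch. Non-binding: stone (4 unused).
By complementary slackness, y = 0 for the non-binding constraint.
The binding rows give the dual system: 2·y_equipment + 2·y_mulch = 29 and 6·y_equipment + 3·y_mulch = 58.5.
This yields shadow prices y_equipment = 5, y_mulch = 9.5.
garden beds enters the basis when its profit ≥ yᵀa₃ = 5·4 + 9.5·5 = 67.5.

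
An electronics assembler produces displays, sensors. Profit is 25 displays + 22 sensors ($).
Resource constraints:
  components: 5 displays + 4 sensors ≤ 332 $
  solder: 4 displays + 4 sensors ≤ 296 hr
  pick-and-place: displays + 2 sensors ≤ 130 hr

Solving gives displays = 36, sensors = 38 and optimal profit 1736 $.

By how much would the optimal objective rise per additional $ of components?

Check each constraint at x*: components 332/332 (tight); solder 296/296 (tight); pick-and-place 112/130 (slack 18).
By complementary slackness, y = 0 for the non-binding constraint.
Dual feasibility on the basic columns requires 5·y_components + 4·y_solder = 25, 4·y_components + 4·y_solder = 22.
This yields shadow prices y_components = 3, y_solder = 2.5.
Shadow price of components = 3.

3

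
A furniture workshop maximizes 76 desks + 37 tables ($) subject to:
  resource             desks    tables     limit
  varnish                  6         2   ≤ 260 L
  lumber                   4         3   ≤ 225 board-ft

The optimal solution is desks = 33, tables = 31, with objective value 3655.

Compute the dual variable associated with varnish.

At the optimum: varnish uses 260 of 260 (binding); lumber uses 225 of 225 (binding).
From A_Bᵀ y = c: 6·y_varnish + 4·y_lumber = 76; 2·y_varnish + 3·y_lumber = 37.
Solving: y_varnish = 8, y_lumber = 7.
Shadow price of varnish = 8.

8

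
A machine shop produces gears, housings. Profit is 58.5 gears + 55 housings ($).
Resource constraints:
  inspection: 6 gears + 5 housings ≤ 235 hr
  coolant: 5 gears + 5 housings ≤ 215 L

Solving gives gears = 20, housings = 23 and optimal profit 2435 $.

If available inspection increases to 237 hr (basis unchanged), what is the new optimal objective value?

At the optimum: inspection uses 235 of 235 (binding); coolant uses 215 of 215 (binding).
The binding rows give the dual system: 6·y_inspection + 5·y_coolant = 58.5 and 5·y_inspection + 5·y_coolant = 55.
→ y_inspection = 3.5 and y_coolant = 7.5.
Δz = y_inspection·Δb = 3.5 × (2) = 7, so new z* = 2435 + 7 = 2442.

2442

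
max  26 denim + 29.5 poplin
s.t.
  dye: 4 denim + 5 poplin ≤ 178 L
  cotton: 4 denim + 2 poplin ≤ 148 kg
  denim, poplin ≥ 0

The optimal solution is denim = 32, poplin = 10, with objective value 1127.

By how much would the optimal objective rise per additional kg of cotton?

Both dye and cotton are binding at x*.
The binding rows give the dual system: 4·y_dye + 4·y_cotton = 26 and 5·y_dye + 2·y_cotton = 29.5.
This yields shadow prices y_dye = 5.5, y_cotton = 1.
Shadow price of cotton = 1.

1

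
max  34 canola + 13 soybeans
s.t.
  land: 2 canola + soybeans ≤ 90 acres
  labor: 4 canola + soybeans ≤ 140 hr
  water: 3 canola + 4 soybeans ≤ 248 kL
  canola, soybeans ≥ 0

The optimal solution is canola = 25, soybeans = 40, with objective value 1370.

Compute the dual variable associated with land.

Check each constraint at x*: land 90/90 (tight); labor 140/140 (tight); water 235/248 (slack 13).
By complementary slackness, y = 0 for the non-binding constraint.
The binding rows give the dual system: 2·y_land + 4·y_labor = 34 and 1·y_land + 1·y_labor = 13.
This yields shadow prices y_land = 9, y_labor = 4.
Shadow price of land = 9.

9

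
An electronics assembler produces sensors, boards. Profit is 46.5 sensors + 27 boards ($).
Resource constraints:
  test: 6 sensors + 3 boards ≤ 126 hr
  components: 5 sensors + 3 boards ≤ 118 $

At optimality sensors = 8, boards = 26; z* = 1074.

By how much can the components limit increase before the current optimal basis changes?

8

Binding constraints: test, components. The basis is B = [[6,3],[5,3]] with det 3.
Per unit increase in components, x* moves by d = (-1, 2).
The basis stays optimal until sensors reaches 0; allowable increase = 8 $.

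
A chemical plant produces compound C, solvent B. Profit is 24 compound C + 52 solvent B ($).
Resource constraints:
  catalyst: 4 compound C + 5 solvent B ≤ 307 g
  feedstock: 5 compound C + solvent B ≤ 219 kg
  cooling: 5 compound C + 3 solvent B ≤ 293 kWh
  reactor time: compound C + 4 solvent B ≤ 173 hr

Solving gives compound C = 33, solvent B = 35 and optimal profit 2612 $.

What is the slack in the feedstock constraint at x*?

feedstock used = 5·33 + 1·35 = 200; slack = 219 − 200 = 19.

19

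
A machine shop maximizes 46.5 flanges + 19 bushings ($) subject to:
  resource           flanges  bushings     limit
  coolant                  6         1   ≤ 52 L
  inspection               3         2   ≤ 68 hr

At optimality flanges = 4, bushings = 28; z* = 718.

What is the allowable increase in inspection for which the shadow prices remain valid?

36

Binding constraints: coolant, inspection. The basis is B = [[6,1],[3,2]] with det 9.
Per unit increase in inspection, x* moves by d = (-0.1111, 0.6667).
The basis stays optimal until flanges reaches 0; allowable increase = 36 hr.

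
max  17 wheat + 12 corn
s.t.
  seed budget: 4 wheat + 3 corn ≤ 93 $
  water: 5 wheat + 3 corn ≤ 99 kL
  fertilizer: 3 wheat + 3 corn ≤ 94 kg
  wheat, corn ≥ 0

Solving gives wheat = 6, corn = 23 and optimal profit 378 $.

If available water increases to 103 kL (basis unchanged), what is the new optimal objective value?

Check each constraint at x*: seed budget 93/93 (tight); water 99/99 (tight); fertilizer 87/94 (slack 7).
By complementary slackness, y = 0 for the non-binding constraint.
From A_Bᵀ y = c: 4·y_seed budget + 5·y_water = 17; 3·y_seed budget + 3·y_water = 12.
Solving: y_seed budget = 3, y_water = 1.
Δz = y_water·Δb = 1 × (4) = 4, so new z* = 378 + 4 = 382.

382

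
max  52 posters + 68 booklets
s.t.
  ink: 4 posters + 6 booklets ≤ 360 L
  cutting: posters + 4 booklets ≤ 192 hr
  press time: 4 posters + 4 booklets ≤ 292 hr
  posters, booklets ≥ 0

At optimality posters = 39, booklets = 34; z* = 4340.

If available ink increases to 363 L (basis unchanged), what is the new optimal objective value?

Check each constraint at x*: ink 360/360 (tight); cutting 175/192 (slack 17); press time 292/292 (tight).
By complementary slackness, y = 0 for the non-binding constraint.
Dual feasibility on the basic columns requires 4·y_ink + 4·y_press time = 52, 6·y_ink + 4·y_press time = 68.
→ y_ink = 8 and y_press time = 5.
Δz = y_ink·Δb = 8 × (3) = 24, so new z* = 4340 + 24 = 4364.

4364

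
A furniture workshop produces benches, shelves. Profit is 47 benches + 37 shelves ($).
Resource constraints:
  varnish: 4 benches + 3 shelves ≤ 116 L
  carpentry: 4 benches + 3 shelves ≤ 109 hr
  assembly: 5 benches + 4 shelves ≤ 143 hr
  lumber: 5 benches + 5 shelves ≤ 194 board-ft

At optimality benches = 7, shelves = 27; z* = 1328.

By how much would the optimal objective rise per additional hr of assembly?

Check each constraint at x*: varnish 109/116 (slack 7); carpentry 109/109 (tight); assembly 143/143 (tight); lumber 170/194 (slack 24).
Since varnish, lumber are not tight, their duals are 0.
From A_Bᵀ y = c: 4·y_carpentry + 5·y_assembly = 47; 3·y_carpentry + 4·y_assembly = 37.
This yields shadow prices y_carpentry = 3, y_assembly = 7.
Shadow price of assembly = 7.

7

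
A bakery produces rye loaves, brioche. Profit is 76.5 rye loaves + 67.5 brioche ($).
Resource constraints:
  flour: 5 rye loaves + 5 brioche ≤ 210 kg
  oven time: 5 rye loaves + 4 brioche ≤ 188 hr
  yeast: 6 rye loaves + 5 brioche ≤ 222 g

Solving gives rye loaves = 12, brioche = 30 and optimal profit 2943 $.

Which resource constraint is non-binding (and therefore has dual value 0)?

oven time

flour: 210/210 (binding)
oven time: 180/188 (slack 8)
yeast: 222/222 (binding)
By complementary slackness, a constraint with positive slack has shadow price 0 → oven time.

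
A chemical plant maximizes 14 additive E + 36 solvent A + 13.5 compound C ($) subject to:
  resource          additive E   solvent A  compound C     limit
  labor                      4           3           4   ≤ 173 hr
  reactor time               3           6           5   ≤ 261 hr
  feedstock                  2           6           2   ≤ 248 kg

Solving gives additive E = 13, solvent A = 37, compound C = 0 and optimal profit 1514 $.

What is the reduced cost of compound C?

-4.5

Binding: reactor time and feedstock. Non-binding: labor (10 unused).
Slack constraints have shadow price 0 (complementary slackness).
Dual feasibility on the basic columns requires 3·y_reactor time + 2·y_feedstock = 14, 6·y_reactor time + 6·y_feedstock = 36.
Solving: y_reactor time = 2, y_feedstock = 4.
Reduced cost of compound C: c₃ − yᵀa₃ = 13.5 − (2·5 + 4·2) = 13.5 − 18 = -4.5.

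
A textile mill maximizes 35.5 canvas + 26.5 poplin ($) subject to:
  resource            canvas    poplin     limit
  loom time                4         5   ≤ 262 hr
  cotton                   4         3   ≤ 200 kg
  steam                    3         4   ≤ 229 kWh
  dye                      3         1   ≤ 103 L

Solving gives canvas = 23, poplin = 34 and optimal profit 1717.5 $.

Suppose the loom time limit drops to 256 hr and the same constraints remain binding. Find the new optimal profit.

Check each constraint at x*: loom time 262/262 (tight); cotton 194/200 (slack 6); steam 205/229 (slack 24); dye 103/103 (tight).
Since cotton, steam are not tight, their duals are 0.
Dual feasibility on the basic columns requires 4·y_loom time + 3·y_dye = 35.5, 5·y_loom time + 1·y_dye = 26.5.
This yields shadow prices y_loom time = 4, y_dye = 6.5.
Δz = y_loom time·Δb = 4 × (-6) = -24, so new z* = 1717.5 − 24 = 1693.5.

1693.5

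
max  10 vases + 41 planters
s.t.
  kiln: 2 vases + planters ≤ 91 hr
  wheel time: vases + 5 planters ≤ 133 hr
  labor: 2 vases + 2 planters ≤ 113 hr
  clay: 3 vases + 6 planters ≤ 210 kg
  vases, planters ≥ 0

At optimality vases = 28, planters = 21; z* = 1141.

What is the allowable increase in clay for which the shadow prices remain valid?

Binding constraints: wheel time, clay. The basis is B = [[1,5],[3,6]] with det -9.
Per unit increase in clay, x* moves by d = (0.5556, -0.1111).
The basis stays optimal until kiln becomes binding; allowable increase = 14 kg.

14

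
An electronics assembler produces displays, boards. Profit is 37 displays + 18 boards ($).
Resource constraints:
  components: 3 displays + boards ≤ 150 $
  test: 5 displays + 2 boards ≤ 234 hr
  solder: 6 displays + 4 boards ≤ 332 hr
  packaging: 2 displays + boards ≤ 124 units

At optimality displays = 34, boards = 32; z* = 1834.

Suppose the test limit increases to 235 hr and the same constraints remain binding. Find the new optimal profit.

Check each constraint at x*: components 134/150 (slack 16); test 234/234 (tight); solder 332/332 (tight); packaging 100/124 (slack 24).
Slack constraints have shadow price 0 (complementary slackness).
From A_Bᵀ y = c: 5·y_test + 6·y_solder = 37; 2·y_test + 4·y_solder = 18.
This yields shadow prices y_test = 5, y_solder = 2.
Δz = y_test·Δb = 5 × (1) = 5, so new z* = 1834 + 5 = 1839.

1839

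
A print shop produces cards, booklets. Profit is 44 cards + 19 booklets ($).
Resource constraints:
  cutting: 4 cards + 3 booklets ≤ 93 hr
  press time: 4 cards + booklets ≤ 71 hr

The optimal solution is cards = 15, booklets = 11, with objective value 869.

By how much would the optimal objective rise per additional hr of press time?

7

Check each constraint at x*: cutting 93/93 (tight); press time 71/71 (tight).
From A_Bᵀ y = c: 4·y_cutting + 4·y_press time = 44; 3·y_cutting + 1·y_press time = 19.
This yields shadow prices y_cutting = 4, y_press time = 7.
Shadow price of press time = 7.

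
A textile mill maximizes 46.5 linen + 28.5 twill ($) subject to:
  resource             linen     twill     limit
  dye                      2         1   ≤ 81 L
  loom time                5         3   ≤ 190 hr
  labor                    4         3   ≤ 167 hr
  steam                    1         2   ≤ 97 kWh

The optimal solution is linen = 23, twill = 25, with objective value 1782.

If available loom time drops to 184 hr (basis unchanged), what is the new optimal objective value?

At the optimum: dye uses 71 of 81 (slack = 10); loom time uses 190 of 190 (binding); labor uses 167 of 167 (binding); steam uses 73 of 97 (slack = 24).
Since dye, steam are not tight, their duals are 0.
The binding rows give the dual system: 5·y_loom time + 4·y_labor = 46.5 and 3·y_loom time + 3·y_labor = 28.5.
→ y_loom time = 8.5 and y_labor = 1.
Δz = y_loom time·Δb = 8.5 × (-6) = -51, so new z* = 1782 − 51 = 1731.

1731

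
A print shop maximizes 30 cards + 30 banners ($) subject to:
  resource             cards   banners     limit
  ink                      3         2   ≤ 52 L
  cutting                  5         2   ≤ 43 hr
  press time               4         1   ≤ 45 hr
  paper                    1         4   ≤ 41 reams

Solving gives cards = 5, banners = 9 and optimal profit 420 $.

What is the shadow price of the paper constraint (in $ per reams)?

5

Binding: cutting and paper. Non-binding: ink (19 unused), press time (16 unused).
Slack constraints have shadow price 0 (complementary slackness).
The binding rows give the dual system: 5·y_cutting + 1·y_paper = 30 and 2·y_cutting + 4·y_paper = 30.
Solving: y_cutting = 5, y_paper = 5.
Shadow price of paper = 5.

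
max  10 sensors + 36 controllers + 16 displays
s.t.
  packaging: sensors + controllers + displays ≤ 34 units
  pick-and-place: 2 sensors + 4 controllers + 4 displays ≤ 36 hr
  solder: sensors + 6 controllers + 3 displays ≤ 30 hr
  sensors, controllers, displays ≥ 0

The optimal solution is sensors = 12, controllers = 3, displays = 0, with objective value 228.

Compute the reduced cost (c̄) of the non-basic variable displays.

At the optimum: packaging uses 15 of 34 (slack = 19); pick-and-place uses 36 of 36 (binding); solder uses 30 of 30 (binding).
By complementary slackness, y = 0 for the non-binding constraint.
The binding rows give the dual system: 2·y_pick-and-place + 1·y_solder = 10 and 4·y_pick-and-place + 6·y_solder = 36.
This yields shadow prices y_pick-and-place = 3, y_solder = 4.
Reduced cost of displays: c₃ − yᵀa₃ = 16 − (3·4 + 4·3) = 16 − 24 = -8.

-8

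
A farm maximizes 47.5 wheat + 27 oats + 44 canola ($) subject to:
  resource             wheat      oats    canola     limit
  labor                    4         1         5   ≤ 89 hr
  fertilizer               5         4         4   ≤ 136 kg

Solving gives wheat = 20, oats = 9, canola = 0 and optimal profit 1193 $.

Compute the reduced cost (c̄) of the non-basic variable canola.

At the optimum: labor uses 89 of 89 (binding); fertilizer uses 136 of 136 (binding).
Dual feasibility on the basic columns requires 4·y_labor + 5·y_fertilizer = 47.5, 1·y_labor + 4·y_fertilizer = 27.
This yields shadow prices y_labor = 5, y_fertilizer = 5.5.
Reduced cost of canola: c₃ − yᵀa₃ = 44 − (5·5 + 5.5·4) = 44 − 47 = -3.

-3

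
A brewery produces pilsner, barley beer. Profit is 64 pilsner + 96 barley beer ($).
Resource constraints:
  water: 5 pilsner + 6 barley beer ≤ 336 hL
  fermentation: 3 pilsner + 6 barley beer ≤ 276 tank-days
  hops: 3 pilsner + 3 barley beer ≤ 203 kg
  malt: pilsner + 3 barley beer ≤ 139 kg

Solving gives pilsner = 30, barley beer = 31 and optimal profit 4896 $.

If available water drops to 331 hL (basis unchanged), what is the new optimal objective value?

Binding: water and fermentation. Non-binding: hops (20 unused), malt (16 unused).
By complementary slackness, y = 0 for the non-binding constraints.
From A_Bᵀ y = c: 5·y_water + 3·y_fermentation = 64; 6·y_water + 6·y_fermentation = 96.
This yields shadow prices y_water = 8, y_fermentation = 8.
Δz = y_water·Δb = 8 × (-5) = -40, so new z* = 4896 − 40 = 4856.

4856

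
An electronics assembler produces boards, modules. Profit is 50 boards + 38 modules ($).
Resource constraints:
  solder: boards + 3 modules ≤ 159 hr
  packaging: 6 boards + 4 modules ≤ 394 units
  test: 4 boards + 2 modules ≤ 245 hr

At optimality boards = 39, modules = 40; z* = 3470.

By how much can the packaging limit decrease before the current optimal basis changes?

Binding constraints: solder, packaging. The basis is B = [[1,3],[6,4]] with det -14.
Per unit decrease in packaging, x* moves by d = (-0.2143, 0.0714).
The basis stays optimal until boards reaches 0; allowable decrease = 182 units.

182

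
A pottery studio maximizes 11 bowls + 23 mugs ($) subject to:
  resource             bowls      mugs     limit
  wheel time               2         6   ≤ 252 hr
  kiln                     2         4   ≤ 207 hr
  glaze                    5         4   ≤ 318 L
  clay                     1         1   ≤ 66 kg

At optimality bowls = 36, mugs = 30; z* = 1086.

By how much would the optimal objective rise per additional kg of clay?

At the optimum: wheel time uses 252 of 252 (binding); kiln uses 192 of 207 (slack = 15); glaze uses 300 of 318 (slack = 18); clay uses 66 of 66 (binding).
Since kiln, glaze are not tight, their duals are 0.
Dual feasibility on the basic columns requires 2·y_wheel time + 1·y_clay = 11, 6·y_wheel time + 1·y_clay = 23.
This yields shadow prices y_wheel time = 3, y_clay = 5.
Shadow price of clay = 5.

5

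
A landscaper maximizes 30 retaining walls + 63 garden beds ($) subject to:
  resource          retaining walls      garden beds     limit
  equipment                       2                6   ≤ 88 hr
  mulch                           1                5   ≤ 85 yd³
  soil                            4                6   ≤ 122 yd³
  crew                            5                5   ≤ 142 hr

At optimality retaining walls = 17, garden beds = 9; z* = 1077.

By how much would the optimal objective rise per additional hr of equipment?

6

Binding: equipment and soil. Non-binding: mulch (23 unused), crew (12 unused).
Slack constraints have shadow price 0 (complementary slackness).
The binding rows give the dual system: 2·y_equipment + 4·y_soil = 30 and 6·y_equipment + 6·y_soil = 63.
→ y_equipment = 6 and y_soil = 4.5.
Shadow price of equipment = 6.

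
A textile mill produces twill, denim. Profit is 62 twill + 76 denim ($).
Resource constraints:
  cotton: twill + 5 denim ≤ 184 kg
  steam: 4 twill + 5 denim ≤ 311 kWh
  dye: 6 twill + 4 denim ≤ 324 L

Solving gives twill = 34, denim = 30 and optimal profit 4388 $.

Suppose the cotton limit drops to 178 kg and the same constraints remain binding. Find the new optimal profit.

Check each constraint at x*: cotton 184/184 (tight); steam 286/311 (slack 25); dye 324/324 (tight).
Slack constraints have shadow price 0 (complementary slackness).
Dual feasibility on the basic columns requires 1·y_cotton + 6·y_dye = 62, 5·y_cotton + 4·y_dye = 76.
Solving: y_cotton = 8, y_dye = 9.
Δz = y_cotton·Δb = 8 × (-6) = -48, so new z* = 4388 − 48 = 4340.

4340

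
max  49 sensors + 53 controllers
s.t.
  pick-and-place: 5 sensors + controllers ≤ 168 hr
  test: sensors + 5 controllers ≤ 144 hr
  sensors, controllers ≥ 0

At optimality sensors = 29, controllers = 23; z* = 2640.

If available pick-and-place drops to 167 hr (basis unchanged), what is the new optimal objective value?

2632

At the optimum: pick-and-place uses 168 of 168 (binding); test uses 144 of 144 (binding).
Dual feasibility on the basic columns requires 5·y_pick-and-place + 1·y_test = 49, 1·y_pick-and-place + 5·y_test = 53.
→ y_pick-and-place = 8 and y_test = 9.
Δz = y_pick-and-place·Δb = 8 × (-1) = -8, so new z* = 2640 − 8 = 2632.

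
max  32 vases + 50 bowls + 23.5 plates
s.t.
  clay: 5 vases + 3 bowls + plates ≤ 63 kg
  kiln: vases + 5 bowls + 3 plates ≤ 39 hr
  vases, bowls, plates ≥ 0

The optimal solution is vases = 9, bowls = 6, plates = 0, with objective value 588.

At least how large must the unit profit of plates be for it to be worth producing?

26

Both clay and kiln are binding at x*.
Dual feasibility on the basic columns requires 5·y_clay + 1·y_kiln = 32, 3·y_clay + 5·y_kiln = 50.
→ y_clay = 5 and y_kiln = 7.
plates enters the basis when its profit ≥ yᵀa₃ = 5·1 + 7·3 = 26.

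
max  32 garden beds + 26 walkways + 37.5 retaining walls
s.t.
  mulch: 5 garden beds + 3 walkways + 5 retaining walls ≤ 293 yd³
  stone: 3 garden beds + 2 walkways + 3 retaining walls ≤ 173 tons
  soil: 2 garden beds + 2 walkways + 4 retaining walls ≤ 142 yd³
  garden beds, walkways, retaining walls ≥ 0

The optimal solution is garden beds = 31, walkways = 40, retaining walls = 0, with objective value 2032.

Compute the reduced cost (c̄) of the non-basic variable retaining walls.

-8.5

At the optimum: mulch uses 275 of 293 (slack = 18); stone uses 173 of 173 (binding); soil uses 142 of 142 (binding).
By complementary slackness, y = 0 for the non-binding constraint.
From A_Bᵀ y = c: 3·y_stone + 2·y_soil = 32; 2·y_stone + 2·y_soil = 26.
Solving: y_stone = 6, y_soil = 7.
Reduced cost of retaining walls: c₃ − yᵀa₃ = 37.5 − (6·3 + 7·4) = 37.5 − 46 = -8.5.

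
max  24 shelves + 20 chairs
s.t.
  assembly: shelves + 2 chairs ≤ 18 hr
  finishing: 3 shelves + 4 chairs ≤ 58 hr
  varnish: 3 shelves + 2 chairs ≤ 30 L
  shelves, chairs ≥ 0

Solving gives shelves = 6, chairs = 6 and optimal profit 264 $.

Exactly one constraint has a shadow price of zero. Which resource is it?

assembly: 18/18 (binding)
finishing: 42/58 (slack 16)
varnish: 30/30 (binding)
By complementary slackness, a constraint with positive slack has shadow price 0 → finishing.

finishing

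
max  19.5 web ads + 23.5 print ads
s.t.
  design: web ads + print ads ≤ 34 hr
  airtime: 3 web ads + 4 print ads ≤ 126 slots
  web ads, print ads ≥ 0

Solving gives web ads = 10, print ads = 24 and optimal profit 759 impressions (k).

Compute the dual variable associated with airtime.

Check each constraint at x*: design 34/34 (tight); airtime 126/126 (tight).
The binding rows give the dual system: 1·y_design + 3·y_airtime = 19.5 and 1·y_design + 4·y_airtime = 23.5.
→ y_design = 7.5 and y_airtime = 4.
Shadow price of airtime = 4.

4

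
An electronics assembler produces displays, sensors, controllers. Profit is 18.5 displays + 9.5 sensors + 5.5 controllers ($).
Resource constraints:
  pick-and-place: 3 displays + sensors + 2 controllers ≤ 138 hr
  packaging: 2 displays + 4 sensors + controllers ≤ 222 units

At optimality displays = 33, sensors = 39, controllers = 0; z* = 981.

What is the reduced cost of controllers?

-6.5

Both pick-and-place and packaging are binding at x*.
The binding rows give the dual system: 3·y_pick-and-place + 2·y_packaging = 18.5 and 1·y_pick-and-place + 4·y_packaging = 9.5.
This yields shadow prices y_pick-and-place = 5.5, y_packaging = 1.
Reduced cost of controllers: c₃ − yᵀa₃ = 5.5 − (5.5·2 + 1·1) = 5.5 − 12 = -6.5.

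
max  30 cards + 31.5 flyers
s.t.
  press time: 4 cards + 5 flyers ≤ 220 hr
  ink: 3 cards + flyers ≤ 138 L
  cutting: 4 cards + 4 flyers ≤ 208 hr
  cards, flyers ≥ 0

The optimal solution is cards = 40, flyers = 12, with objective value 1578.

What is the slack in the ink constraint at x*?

6

ink used = 3·40 + 1·12 = 132; slack = 138 − 132 = 6.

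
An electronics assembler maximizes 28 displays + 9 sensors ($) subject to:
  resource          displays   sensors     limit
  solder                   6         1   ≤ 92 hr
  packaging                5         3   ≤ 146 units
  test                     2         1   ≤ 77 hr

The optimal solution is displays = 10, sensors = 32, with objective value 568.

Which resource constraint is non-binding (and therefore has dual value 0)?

test

solder: 92/92 (binding)
packaging: 146/146 (binding)
test: 52/77 (slack 25)
By complementary slackness, a constraint with positive slack has shadow price 0 → test.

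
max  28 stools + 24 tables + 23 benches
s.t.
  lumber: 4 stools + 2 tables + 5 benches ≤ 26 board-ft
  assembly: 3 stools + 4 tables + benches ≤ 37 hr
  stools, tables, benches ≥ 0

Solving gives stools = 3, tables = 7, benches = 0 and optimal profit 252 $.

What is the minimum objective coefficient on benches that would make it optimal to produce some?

Check each constraint at x*: lumber 26/26 (tight); assembly 37/37 (tight).
Dual feasibility on the basic columns requires 4·y_lumber + 3·y_assembly = 28, 2·y_lumber + 4·y_assembly = 24.
Solving: y_lumber = 4, y_assembly = 4.
benches enters the basis when its profit ≥ yᵀa₃ = 4·5 + 4·1 = 24.

24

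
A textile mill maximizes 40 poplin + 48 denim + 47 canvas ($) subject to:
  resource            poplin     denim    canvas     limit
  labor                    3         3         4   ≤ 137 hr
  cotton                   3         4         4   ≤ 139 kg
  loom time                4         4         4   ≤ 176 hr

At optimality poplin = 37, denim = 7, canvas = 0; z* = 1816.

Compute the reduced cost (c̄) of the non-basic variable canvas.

Binding: cotton and loom time. Non-binding: labor (5 unused).
By complementary slackness, y = 0 for the non-binding constraint.
Dual feasibility on the basic columns requires 3·y_cotton + 4·y_loom time = 40, 4·y_cotton + 4·y_loom time = 48.
→ y_cotton = 8 and y_loom time = 4.
Reduced cost of canvas: c₃ − yᵀa₃ = 47 − (8·4 + 4·4) = 47 − 48 = -1.

-1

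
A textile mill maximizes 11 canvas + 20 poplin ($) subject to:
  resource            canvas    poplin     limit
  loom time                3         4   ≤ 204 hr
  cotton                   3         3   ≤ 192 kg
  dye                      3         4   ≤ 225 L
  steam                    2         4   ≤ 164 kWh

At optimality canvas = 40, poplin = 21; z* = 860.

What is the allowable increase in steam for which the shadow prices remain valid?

40

Binding constraints: loom time, steam. The basis is B = [[3,4],[2,4]] with det 4.
Per unit increase in steam, x* moves by d = (-1, 0.75).
The basis stays optimal until canvas reaches 0; allowable increase = 40 kWh.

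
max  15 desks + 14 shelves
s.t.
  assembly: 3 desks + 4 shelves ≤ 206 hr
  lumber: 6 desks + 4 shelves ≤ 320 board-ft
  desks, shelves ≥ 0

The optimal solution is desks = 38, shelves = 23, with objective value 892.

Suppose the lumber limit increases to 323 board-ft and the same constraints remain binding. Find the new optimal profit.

896.5

Check each constraint at x*: assembly 206/206 (tight); lumber 320/320 (tight).
The binding rows give the dual system: 3·y_assembly + 6·y_lumber = 15 and 4·y_assembly + 4·y_lumber = 14.
Solving: y_assembly = 2, y_lumber = 1.5.
Δz = y_lumber·Δb = 1.5 × (3) = 4.5, so new z* = 892 + 4.5 = 896.5.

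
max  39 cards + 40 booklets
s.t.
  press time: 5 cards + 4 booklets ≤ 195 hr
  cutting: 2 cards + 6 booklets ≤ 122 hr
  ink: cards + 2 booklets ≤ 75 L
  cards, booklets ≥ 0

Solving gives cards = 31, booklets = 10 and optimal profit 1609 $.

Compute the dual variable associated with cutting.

2

Binding: press time and cutting. Non-binding: ink (24 unused).
Since ink is not tight, its dual is 0.
Dual feasibility on the basic columns requires 5·y_press time + 2·y_cutting = 39, 4·y_press time + 6·y_cutting = 40.
This yields shadow prices y_press time = 7, y_cutting = 2.
Shadow price of cutting = 2.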